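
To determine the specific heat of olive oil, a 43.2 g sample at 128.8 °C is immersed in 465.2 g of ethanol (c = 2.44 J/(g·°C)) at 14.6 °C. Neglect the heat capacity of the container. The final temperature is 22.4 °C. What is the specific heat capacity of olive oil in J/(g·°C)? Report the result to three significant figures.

q_gained = (465.2 × 2.44) × (22.4 − 14.6) = 8854 J
q_lost = 43.2 × c × (128.8 − 22.4) = 4596.48 c
Set equal: c = 8854 / 4596.48 = 1.93 J/(g·°C)

c = 1.93 J/(g·°C)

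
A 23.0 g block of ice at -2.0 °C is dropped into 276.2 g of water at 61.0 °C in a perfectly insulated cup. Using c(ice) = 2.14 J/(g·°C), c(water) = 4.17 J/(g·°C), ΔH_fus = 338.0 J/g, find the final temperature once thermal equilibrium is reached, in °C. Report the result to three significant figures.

T_f = 50.0 °C

Heat to bring ice to 0 °C and melt it: q₁ = 23.0×2.14×2.0 + 23.0×338.0 = 7872.4 J
Heat the water can supply cooling to 0 °C: 276.2×4.17×61.0 = 70257.0 J > q₁, so all ice melts.
Energy balance: 276.2×4.17×(61.0 − T) = 7872.4 + 23.0×4.17×(T − 0)
1151.754(61.0 − T) = 7872.4 + 95.91 T
70257.0 − 7872.4 = 1247.664 T
T = 62384.6 / 1247.664 = 50.00 °C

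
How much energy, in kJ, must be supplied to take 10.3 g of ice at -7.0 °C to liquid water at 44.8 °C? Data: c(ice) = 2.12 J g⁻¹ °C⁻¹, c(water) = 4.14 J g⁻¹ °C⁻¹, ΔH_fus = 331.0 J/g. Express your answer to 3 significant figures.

q1 (heat ice -7.0→0.0 °C): 10.3 × 2.12 × 7.0 = 153 J
q2 (melt at 0 °C): 10.3 × 331.0 = 3409 J
q3 (heat water 0.0→44.8 °C): 10.3 × 4.14 × 44.8 = 1910 J
Total: 153 + 3409 + 1910 = 5472 J = 5.47 kJ

q = 5.47 kJ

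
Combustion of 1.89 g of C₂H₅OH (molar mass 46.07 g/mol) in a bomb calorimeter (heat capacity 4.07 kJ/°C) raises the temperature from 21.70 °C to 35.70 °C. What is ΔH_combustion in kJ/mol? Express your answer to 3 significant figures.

ΔT = 35.70 − 21.70 = 14.00 °C
q_cal = C_cal × ΔT = 4.07 × 14.00 = 56.98 kJ
n = 1.89 / 46.07 = 0.04102 mol
q_rxn = −q_cal = -56.98 kJ
ΔH = -56.98 / 0.04102 = -1389 kJ/mol

ΔH = -1390 kJ/mol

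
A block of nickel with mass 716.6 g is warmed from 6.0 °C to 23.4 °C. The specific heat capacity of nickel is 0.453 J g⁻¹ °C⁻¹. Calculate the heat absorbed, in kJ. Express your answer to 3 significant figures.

q = m c ΔT = 716.6 × 0.453 × (23.4 − 6.0)
q = 716.6 × 0.453 × 17.4 = 5648 J = 5.65 kJ

q = 5.65 kJ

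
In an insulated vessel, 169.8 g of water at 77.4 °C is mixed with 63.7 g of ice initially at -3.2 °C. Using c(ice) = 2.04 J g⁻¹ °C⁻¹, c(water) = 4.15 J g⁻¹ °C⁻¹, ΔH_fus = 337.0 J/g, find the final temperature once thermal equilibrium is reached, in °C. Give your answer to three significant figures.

T_f = 33.7 °C

Heat to bring ice to 0 °C and melt it: q₁ = 63.7×2.04×3.2 + 63.7×337.0 = 21883 J
Heat the water can supply cooling to 0 °C: 169.8×4.15×77.4 = 54541.5 J > q₁, so all ice melts.
Energy balance: 169.8×4.15×(77.4 − T) = 21883 + 63.7×4.15×(T − 0)
704.67(77.4 − T) = 21883 + 264.355 T
54541.5 − 21883 = 969.025 T
T = 32658.5 / 969.025 = 33.70 °C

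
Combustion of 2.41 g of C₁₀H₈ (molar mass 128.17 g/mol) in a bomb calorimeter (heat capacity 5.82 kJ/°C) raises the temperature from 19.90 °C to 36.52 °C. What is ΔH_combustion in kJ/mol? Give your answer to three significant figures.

ΔT = 36.52 − 19.90 = 16.62 °C
q_cal = C_cal × ΔT = 5.82 × 16.62 = 96.7284 kJ
n = 2.41 / 128.17 = 0.018803 mol
q_rxn = −q_cal = -96.7284 kJ
ΔH = -96.7284 / 0.018803 = -5144 kJ/mol

ΔH = -5140 kJ/mol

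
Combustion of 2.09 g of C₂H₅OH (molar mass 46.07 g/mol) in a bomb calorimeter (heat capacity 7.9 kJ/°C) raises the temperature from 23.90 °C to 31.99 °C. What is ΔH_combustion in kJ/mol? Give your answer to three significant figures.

ΔH = -1410 kJ/mol

ΔT = 31.99 − 23.90 = 8.09 °C
q_cal = C_cal × ΔT = 7.9 × 8.09 = 63.911 kJ
n = 2.09 / 46.07 = 0.04537 mol
q_rxn = −q_cal = -63.911 kJ
ΔH = -63.911 / 0.04537 = -1409 kJ/mol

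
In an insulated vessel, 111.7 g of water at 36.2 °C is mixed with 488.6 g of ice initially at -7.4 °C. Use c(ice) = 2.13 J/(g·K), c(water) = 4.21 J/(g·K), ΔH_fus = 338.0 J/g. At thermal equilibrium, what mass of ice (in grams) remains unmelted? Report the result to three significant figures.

Heat to warm all ice to 0 °C: 488.6×2.13×7.4 = 7701.3 J
Heat released by water cooling to 0 °C: 111.7×4.21×36.2 = 17023 J
17023 J < 7701.3 + 488.6×338.0 = 172848.1 J, so not all ice melts; final T = 0 °C.
Heat left for melting: 17023 − 7701.3 = 9321.7 J
Mass melted = 9321.7 / 338.0 = 27.58 g
Ice remaining = 488.6 − 27.58 = 461.02 g

m_ice remaining = 461 g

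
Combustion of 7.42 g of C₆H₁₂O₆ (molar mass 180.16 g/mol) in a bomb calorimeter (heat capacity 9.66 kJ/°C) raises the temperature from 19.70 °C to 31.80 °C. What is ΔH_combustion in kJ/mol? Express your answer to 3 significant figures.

ΔT = 31.80 − 19.70 = 12.10 °C
q_cal = C_cal × ΔT = 9.66 × 12.10 = 116.886 kJ
n = 7.42 / 180.16 = 0.04119 mol
q_rxn = −q_cal = -116.886 kJ
ΔH = -116.886 / 0.04119 = -2838 kJ/mol

ΔH = -2840 kJ/mol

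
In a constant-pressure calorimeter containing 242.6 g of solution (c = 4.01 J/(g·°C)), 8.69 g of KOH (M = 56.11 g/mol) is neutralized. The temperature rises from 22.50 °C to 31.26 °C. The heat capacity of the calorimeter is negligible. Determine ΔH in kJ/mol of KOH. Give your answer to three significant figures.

ΔH = -55.0 kJ/mol

|ΔT| = |31.26 − 22.50| = 8.76 °C
|q_surr| = (242.6 × 4.01) × 8.76 = 972.826 × 8.76 = 8522 J
n(KOH) = 8.69 / 56.11 = 0.1549 mol
Temperature rose, so q_rxn = −|q_surr| = -8.522 kJ
ΔH = q_rxn / n = -55.02 kJ/mol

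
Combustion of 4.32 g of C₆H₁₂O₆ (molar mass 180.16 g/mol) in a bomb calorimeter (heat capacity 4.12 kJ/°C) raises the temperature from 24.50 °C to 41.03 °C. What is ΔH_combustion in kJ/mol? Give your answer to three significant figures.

ΔH = -2840 kJ/mol

ΔT = 41.03 − 24.50 = 16.53 °C
q_cal = C_cal × ΔT = 4.12 × 16.53 = 68.1036 kJ
n = 4.32 / 180.16 = 0.02398 mol
q_rxn = −q_cal = -68.1036 kJ
ΔH = -68.1036 / 0.02398 = -2840 kJ/mol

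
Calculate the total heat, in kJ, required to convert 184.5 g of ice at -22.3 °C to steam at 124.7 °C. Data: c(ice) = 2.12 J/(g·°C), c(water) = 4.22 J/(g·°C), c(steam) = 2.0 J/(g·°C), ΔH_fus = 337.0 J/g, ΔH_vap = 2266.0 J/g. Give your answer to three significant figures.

q1 (heat ice -22.3→0.0 °C): 184.5 × 2.12 × 22.3 = 8722 J
q2 (melt at 0 °C): 184.5 × 337.0 = 62177 J
q3 (heat water 0.0→100.0 °C): 184.5 × 4.22 × 100.0 = 77859 J
q4 (vaporize at 100 °C): 184.5 × 2266.0 = 418077 J
q5 (heat steam 100.0→124.7 °C): 184.5 × 2.0 × 24.7 = 9114 J
Total: 8722 + 62177 + 77859 + 418077 + 9114 = 575949 J = 576 kJ

q = 576 kJ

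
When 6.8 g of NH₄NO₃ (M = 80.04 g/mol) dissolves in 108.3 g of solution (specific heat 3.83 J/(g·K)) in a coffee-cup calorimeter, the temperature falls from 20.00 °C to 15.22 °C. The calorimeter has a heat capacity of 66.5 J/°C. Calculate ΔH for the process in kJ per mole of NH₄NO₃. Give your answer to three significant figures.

ΔH = 27.1 kJ/mol

|ΔT| = |15.22 − 20.00| = 4.78 °C
|q_surr| = (108.3 × 3.83 + 66.5) × 4.78 = 481.289 × 4.78 = 2301 J
n(NH₄NO₃) = 6.8 / 80.04 = 0.08496 mol
Temperature fell, so q_rxn = +|q_surr| = 2.301 kJ
ΔH = q_rxn / n = 27.08 kJ/mol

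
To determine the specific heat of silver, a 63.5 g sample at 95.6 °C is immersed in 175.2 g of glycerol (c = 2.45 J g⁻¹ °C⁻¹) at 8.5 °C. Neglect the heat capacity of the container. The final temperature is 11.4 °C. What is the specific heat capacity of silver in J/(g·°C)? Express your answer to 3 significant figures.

q_gained = (175.2 × 2.45) × (11.4 − 8.5) = 1245 J
q_lost = 63.5 × c × (95.6 − 11.4) = 5346.7 c
Set equal: c = 1245 / 5346.7 = 0.233 J/(g·°C)

c = 0.233 J/(g·°C)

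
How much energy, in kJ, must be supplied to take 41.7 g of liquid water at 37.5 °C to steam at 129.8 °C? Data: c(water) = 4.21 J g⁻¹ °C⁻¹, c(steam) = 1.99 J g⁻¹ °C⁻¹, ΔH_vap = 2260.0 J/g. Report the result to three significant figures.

q = 108 kJ

q1 (heat water 37.5→100.0 °C): 41.7 × 4.21 × 62.5 = 10972 J
q2 (vaporize at 100 °C): 41.7 × 2260.0 = 94242 J
q3 (heat steam 100.0→129.8 °C): 41.7 × 1.99 × 29.8 = 2473 J
Total: 10972 + 94242 + 2473 = 107687 J = 108 kJ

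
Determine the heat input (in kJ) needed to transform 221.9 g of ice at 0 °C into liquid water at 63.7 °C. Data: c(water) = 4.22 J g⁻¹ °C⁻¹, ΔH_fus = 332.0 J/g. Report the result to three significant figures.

q = 133 kJ

q1 (melt at 0 °C): 221.9 × 332.0 = 73671 J
q2 (heat water 0.0→63.7 °C): 221.9 × 4.22 × 63.7 = 59650 J
Total: 73671 + 59650 = 133321 J = 133 kJ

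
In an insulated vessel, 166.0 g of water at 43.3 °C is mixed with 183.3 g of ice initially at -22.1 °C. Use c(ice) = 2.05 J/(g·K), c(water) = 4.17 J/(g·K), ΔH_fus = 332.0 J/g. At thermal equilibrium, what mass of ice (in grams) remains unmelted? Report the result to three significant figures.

m_ice remaining = 118 g

Heat to warm all ice to 0 °C: 183.3×2.05×22.1 = 8304.4 J
Heat released by water cooling to 0 °C: 166.0×4.17×43.3 = 29973 J
29973 J < 8304.4 + 183.3×332.0 = 69160.0 J, so not all ice melts; final T = 0 °C.
Heat left for melting: 29973 − 8304.4 = 21668.6 J
Mass melted = 21668.6 / 332.0 = 65.27 g
Ice remaining = 183.3 − 65.27 = 118.03 g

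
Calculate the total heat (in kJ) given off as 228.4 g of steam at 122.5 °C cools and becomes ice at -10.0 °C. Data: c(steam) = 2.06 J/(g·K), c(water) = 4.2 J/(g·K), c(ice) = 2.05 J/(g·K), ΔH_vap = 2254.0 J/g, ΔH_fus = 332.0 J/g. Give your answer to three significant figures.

q = 702 kJ

q1 (cool steam 122.5→100 °C): 228.4 × 2.06 × 22.5 = 10586 J
q2 (condense at 100 °C): 228.4 × 2254.0 = 514814 J
q3 (cool water 100→0 °C): 228.4 × 4.2 × 100.0 = 95928 J
q4 (freeze at 0 °C): 228.4 × 332.0 = 75829 J
q5 (cool ice 0→-10.0 °C): 228.4 × 2.05 × 10.0 = 4682 J
Total: 10586 + 514814 + 95928 + 75829 + 4682 = 701839 J = 702 kJ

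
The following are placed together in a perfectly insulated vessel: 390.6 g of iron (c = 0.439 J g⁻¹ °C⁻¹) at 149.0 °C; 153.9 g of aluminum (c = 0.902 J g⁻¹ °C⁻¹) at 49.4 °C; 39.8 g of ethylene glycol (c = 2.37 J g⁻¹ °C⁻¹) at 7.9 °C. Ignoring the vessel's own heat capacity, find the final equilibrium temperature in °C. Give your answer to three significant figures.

Σ mᵢcᵢ(T − Tᵢ) = 0  ⇒  T = Σ mᵢcᵢTᵢ / Σ mᵢcᵢ
Σ mᵢcᵢ = 390.6×0.439 + 153.9×0.902 + 39.8×2.37 = 404.6172
Σ mᵢcᵢTᵢ = 171.4734×149.0 + 138.8178×49.4 + 94.326×7.9 = 33152
T = 33152 / 404.6172 = 81.93 °C

T_f = 81.9 °C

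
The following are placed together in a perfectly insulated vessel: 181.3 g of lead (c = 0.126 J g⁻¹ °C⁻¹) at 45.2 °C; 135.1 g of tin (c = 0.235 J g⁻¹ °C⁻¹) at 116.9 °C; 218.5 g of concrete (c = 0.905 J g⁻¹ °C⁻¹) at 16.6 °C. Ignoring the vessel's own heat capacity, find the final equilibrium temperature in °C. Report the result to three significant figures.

T_f = 31.8 °C

Σ mᵢcᵢ(T − Tᵢ) = 0  ⇒  T = Σ mᵢcᵢTᵢ / Σ mᵢcᵢ
Σ mᵢcᵢ = 181.3×0.126 + 135.1×0.235 + 218.5×0.905 = 252.3348
Σ mᵢcᵢTᵢ = 22.8438×45.2 + 31.7485×116.9 + 197.7425×16.6 = 8026.5
T = 8026.5 / 252.3348 = 31.81 °C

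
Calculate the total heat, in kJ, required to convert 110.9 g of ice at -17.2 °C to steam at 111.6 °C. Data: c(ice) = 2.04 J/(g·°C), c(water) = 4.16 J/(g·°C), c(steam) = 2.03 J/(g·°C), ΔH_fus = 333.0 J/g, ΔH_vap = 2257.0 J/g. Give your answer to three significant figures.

q1 (heat ice -17.2→0.0 °C): 110.9 × 2.04 × 17.2 = 3891 J
q2 (melt at 0 °C): 110.9 × 333.0 = 36930 J
q3 (heat water 0.0→100.0 °C): 110.9 × 4.16 × 100.0 = 46134 J
q4 (vaporize at 100 °C): 110.9 × 2257.0 = 250301 J
q5 (heat steam 100.0→111.6 °C): 110.9 × 2.03 × 11.6 = 2611 J
Total: 3891 + 36930 + 46134 + 250301 + 2611 = 339867 J = 340 kJ

q = 340 kJ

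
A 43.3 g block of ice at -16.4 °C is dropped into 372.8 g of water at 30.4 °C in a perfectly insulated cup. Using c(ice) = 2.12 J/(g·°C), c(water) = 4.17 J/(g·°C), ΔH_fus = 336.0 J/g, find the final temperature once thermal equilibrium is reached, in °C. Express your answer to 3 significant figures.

Heat to bring ice to 0 °C and melt it: q₁ = 43.3×2.12×16.4 + 43.3×336.0 = 16054 J
Heat the water can supply cooling to 0 °C: 372.8×4.17×30.4 = 47259.1 J > q₁, so all ice melts.
Energy balance: 372.8×4.17×(30.4 − T) = 16054 + 43.3×4.17×(T − 0)
1554.576(30.4 − T) = 16054 + 180.561 T
47259.1 − 16054 = 1735.137 T
T = 31205.1 / 1735.137 = 17.98 °C

T_f = 18.0 °C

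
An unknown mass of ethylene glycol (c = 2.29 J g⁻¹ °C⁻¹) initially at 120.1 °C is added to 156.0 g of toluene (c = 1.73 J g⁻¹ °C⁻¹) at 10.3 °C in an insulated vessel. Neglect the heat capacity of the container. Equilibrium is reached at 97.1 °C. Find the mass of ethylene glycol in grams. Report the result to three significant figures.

q_gained = (156.0 × 1.73) × (97.1 − 10.3) = 23430 J
q_lost = m × 2.29 × (120.1 − 97.1) = 52.67 m
m = 23430 / 52.67 = 445 g

m = 445 g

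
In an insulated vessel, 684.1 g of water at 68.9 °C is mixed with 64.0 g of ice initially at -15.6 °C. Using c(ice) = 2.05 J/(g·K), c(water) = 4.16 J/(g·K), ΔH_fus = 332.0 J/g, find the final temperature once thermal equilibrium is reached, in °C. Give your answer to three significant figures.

T_f = 55.5 °C

Heat to bring ice to 0 °C and melt it: q₁ = 64.0×2.05×15.6 + 64.0×332.0 = 23295 J
Heat the water can supply cooling to 0 °C: 684.1×4.16×68.9 = 196079 J > q₁, so all ice melts.
Energy balance: 684.1×4.16×(68.9 − T) = 23295 + 64.0×4.16×(T − 0)
2845.856(68.9 − T) = 23295 + 266.24 T
196079 − 23295 = 3112.096 T
T = 172784 / 3112.096 = 55.52 °C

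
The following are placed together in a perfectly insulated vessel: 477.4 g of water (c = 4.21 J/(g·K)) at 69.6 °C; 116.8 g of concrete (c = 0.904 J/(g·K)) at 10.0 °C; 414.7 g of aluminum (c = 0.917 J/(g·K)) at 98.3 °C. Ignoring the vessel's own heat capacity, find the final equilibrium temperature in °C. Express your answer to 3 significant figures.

T_f = 71.5 °C

Σ mᵢcᵢ(T − Tᵢ) = 0  ⇒  T = Σ mᵢcᵢTᵢ / Σ mᵢcᵢ
Σ mᵢcᵢ = 477.4×4.21 + 116.8×0.904 + 414.7×0.917 = 2495.7211
Σ mᵢcᵢTᵢ = 2009.854×69.6 + 105.5872×10.0 + 380.2799×98.3 = 178320
T = 178320 / 2495.7211 = 71.45 °C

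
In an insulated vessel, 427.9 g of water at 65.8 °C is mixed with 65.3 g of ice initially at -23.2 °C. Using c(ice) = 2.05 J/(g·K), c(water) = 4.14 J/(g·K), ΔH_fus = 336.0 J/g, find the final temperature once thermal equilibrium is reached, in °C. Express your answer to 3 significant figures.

T_f = 44.8 °C

Heat to bring ice to 0 °C and melt it: q₁ = 65.3×2.05×23.2 + 65.3×336.0 = 25046 J
Heat the water can supply cooling to 0 °C: 427.9×4.14×65.8 = 116565 J > q₁, so all ice melts.
Energy balance: 427.9×4.14×(65.8 − T) = 25046 + 65.3×4.14×(T − 0)
1771.506(65.8 − T) = 25046 + 270.342 T
116565 − 25046 = 2041.848 T
T = 91519 / 2041.848 = 44.82 °C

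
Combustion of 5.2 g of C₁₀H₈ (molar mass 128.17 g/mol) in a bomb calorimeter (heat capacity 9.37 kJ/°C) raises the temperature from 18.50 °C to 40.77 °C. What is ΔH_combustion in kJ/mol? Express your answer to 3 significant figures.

ΔT = 40.77 − 18.50 = 22.27 °C
q_cal = C_cal × ΔT = 9.37 × 22.27 = 208.6699 kJ
n = 5.2 / 128.17 = 0.04057 mol
q_rxn = −q_cal = -208.6699 kJ
ΔH = -208.6699 / 0.04057 = -5143 kJ/mol

ΔH = -5140 kJ/mol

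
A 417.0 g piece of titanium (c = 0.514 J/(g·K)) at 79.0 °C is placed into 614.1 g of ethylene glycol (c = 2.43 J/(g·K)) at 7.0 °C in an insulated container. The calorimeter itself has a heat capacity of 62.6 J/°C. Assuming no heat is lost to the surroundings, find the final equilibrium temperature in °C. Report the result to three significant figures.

T_f = 15.7 °C

Heat lost by titanium = heat gained by ethylene glycol + calorimeter.
(417.0)(0.514)(79.0 − T) = [(614.1)(2.43) + 62.6](T − 7.0)
214.338 (79.0 − T) = 1554.863 (T − 7.0)
16933 − 214.338 T = 1554.863 T − 10884
27817 = 1769.201 T
T = 15.72 °C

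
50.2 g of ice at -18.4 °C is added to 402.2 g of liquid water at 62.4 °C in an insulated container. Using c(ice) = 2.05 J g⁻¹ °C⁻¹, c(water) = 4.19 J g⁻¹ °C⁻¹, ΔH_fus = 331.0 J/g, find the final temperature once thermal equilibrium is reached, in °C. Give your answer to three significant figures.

T_f = 45.7 °C

Heat to bring ice to 0 °C and melt it: q₁ = 50.2×2.05×18.4 + 50.2×331.0 = 18510 J
Heat the water can supply cooling to 0 °C: 402.2×4.19×62.4 = 105158 J > q₁, so all ice melts.
Energy balance: 402.2×4.19×(62.4 − T) = 18510 + 50.2×4.19×(T − 0)
1685.218(62.4 − T) = 18510 + 210.338 T
105158 − 18510 = 1895.556 T
T = 86648 / 1895.556 = 45.71 °C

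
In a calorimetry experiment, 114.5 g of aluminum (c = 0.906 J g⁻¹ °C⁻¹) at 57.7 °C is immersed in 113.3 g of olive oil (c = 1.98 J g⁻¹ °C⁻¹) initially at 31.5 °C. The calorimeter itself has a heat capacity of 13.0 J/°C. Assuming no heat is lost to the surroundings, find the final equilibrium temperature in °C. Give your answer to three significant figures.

Heat lost by aluminum = heat gained by olive oil + calorimeter.
(114.5)(0.906)(57.7 − T) = [(113.3)(1.98) + 13.0](T − 31.5)
103.737 (57.7 − T) = 237.334 (T − 31.5)
5985.6 − 103.737 T = 237.334 T − 7476.0
13461.6 = 341.071 T
T = 39.47 °C

T_f = 39.5 °C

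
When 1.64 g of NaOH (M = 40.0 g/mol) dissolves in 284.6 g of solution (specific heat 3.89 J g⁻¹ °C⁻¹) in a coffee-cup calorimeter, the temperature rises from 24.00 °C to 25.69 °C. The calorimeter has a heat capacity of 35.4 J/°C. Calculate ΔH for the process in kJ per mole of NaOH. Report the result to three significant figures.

ΔH = -47.1 kJ/mol

|ΔT| = |25.69 − 24.00| = 1.69 °C
|q_surr| = (284.6 × 3.89 + 35.4) × 1.69 = 1142.494 × 1.69 = 1931 J
n(NaOH) = 1.64 / 40.0 = 0.04100 mol
Temperature rose, so q_rxn = −|q_surr| = -1.931 kJ
ΔH = q_rxn / n = -47.10 kJ/mol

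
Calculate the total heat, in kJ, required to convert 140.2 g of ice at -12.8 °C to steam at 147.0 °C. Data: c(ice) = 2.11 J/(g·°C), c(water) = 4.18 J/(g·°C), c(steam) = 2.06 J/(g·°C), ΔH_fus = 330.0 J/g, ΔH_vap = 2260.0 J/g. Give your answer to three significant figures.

q = 439 kJ

q1 (heat ice -12.8→0.0 °C): 140.2 × 2.11 × 12.8 = 3787 J
q2 (melt at 0 °C): 140.2 × 330.0 = 46266 J
q3 (heat water 0.0→100.0 °C): 140.2 × 4.18 × 100.0 = 58604 J
q4 (vaporize at 100 °C): 140.2 × 2260.0 = 316852 J
q5 (heat steam 100.0→147.0 °C): 140.2 × 2.06 × 47.0 = 13574 J
Total: 3787 + 46266 + 58604 + 316852 + 13574 = 439083 J = 439 kJ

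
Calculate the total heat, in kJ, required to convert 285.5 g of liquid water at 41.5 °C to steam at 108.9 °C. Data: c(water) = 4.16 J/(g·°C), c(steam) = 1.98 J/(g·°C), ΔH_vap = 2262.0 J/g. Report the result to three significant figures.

q = 720 kJ

q1 (heat water 41.5→100.0 °C): 285.5 × 4.16 × 58.5 = 69479 J
q2 (vaporize at 100 °C): 285.5 × 2262.0 = 645801 J
q3 (heat steam 100.0→108.9 °C): 285.5 × 1.98 × 8.9 = 5031 J
Total: 69479 + 645801 + 5031 = 720311 J = 720 kJ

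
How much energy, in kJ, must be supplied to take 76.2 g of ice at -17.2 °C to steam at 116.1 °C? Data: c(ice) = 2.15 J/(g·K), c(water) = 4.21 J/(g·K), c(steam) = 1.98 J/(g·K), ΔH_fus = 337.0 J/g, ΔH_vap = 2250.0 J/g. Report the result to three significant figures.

q = 234 kJ

q1 (heat ice -17.2→0.0 °C): 76.2 × 2.15 × 17.2 = 2818 J
q2 (melt at 0 °C): 76.2 × 337.0 = 25679 J
q3 (heat water 0.0→100.0 °C): 76.2 × 4.21 × 100.0 = 32080 J
q4 (vaporize at 100 °C): 76.2 × 2250.0 = 171450 J
q5 (heat steam 100.0→116.1 °C): 76.2 × 1.98 × 16.1 = 2429 J
Total: 2818 + 25679 + 32080 + 171450 + 2429 = 234456 J = 234 kJ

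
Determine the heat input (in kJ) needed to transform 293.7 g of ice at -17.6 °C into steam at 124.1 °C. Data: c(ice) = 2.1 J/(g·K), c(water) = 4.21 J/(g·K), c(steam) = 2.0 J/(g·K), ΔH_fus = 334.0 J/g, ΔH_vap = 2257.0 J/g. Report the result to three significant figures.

q = 910 kJ

q1 (heat ice -17.6→0.0 °C): 293.7 × 2.1 × 17.6 = 10855 J
q2 (melt at 0 °C): 293.7 × 334.0 = 98096 J
q3 (heat water 0.0→100.0 °C): 293.7 × 4.21 × 100.0 = 123648 J
q4 (vaporize at 100 °C): 293.7 × 2257.0 = 662881 J
q5 (heat steam 100.0→124.1 °C): 293.7 × 2.0 × 24.1 = 14156 J
Total: 10855 + 98096 + 123648 + 662881 + 14156 = 909636 J = 910 kJ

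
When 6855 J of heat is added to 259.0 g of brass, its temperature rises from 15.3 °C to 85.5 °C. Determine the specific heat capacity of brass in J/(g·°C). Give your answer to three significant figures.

c = 0.377 J/(g·°C)

c = q / (m ΔT) = 6855 / (259.0 × 70.2)
c = 6855 / 18181.8 = 0.377 J/(g·°C)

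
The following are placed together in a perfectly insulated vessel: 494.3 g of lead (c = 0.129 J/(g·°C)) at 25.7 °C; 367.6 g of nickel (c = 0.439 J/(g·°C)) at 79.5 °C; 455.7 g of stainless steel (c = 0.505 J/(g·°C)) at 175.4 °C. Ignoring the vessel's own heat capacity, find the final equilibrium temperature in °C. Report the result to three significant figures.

Σ mᵢcᵢ(T − Tᵢ) = 0  ⇒  T = Σ mᵢcᵢTᵢ / Σ mᵢcᵢ
Σ mᵢcᵢ = 494.3×0.129 + 367.6×0.439 + 455.7×0.505 = 455.2696
Σ mᵢcᵢTᵢ = 63.7647×25.7 + 161.3764×79.5 + 230.1285×175.4 = 54833
T = 54833 / 455.2696 = 120.4 °C

T_f = 120 °C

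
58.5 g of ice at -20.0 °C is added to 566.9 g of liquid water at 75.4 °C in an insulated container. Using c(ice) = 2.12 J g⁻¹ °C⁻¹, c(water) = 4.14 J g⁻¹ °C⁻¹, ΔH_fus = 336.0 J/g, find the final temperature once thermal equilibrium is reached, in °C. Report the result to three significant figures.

T_f = 59.8 °C

Heat to bring ice to 0 °C and melt it: q₁ = 58.5×2.12×20.0 + 58.5×336.0 = 22136 J
Heat the water can supply cooling to 0 °C: 566.9×4.14×75.4 = 176961 J > q₁, so all ice melts.
Energy balance: 566.9×4.14×(75.4 − T) = 22136 + 58.5×4.14×(T − 0)
2346.966(75.4 − T) = 22136 + 242.19 T
176961 − 22136 = 2589.156 T
T = 154825 / 2589.156 = 59.80 °C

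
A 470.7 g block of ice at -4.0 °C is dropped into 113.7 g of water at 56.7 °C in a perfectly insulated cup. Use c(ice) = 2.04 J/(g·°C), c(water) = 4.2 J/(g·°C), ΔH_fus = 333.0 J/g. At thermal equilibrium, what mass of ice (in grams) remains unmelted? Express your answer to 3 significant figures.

Heat to warm all ice to 0 °C: 470.7×2.04×4.0 = 3840.9 J
Heat released by water cooling to 0 °C: 113.7×4.2×56.7 = 27077 J
27077 J < 3840.9 + 470.7×333.0 = 160584.0 J, so not all ice melts; final T = 0 °C.
Heat left for melting: 27077 − 3840.9 = 23236.1 J
Mass melted = 23236.1 / 333.0 = 69.78 g
Ice remaining = 470.7 − 69.78 = 400.92 g

m_ice remaining = 401 g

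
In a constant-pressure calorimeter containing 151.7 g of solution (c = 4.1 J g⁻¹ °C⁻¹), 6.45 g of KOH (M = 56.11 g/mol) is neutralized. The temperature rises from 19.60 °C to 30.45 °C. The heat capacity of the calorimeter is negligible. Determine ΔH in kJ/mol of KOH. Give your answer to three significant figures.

ΔH = -58.7 kJ/mol

|ΔT| = |30.45 − 19.60| = 10.85 °C
|q_surr| = (151.7 × 4.1) × 10.85 = 621.97 × 10.85 = 6748 J
n(KOH) = 6.45 / 56.11 = 0.1150 mol
Temperature rose, so q_rxn = −|q_surr| = -6.748 kJ
ΔH = q_rxn / n = -58.68 kJ/mol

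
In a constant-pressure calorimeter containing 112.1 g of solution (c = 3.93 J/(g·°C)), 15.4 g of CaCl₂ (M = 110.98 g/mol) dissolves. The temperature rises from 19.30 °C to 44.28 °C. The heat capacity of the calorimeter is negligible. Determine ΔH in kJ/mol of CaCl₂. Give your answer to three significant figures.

ΔH = -79.3 kJ/mol

|ΔT| = |44.28 − 19.30| = 24.98 °C
|q_surr| = (112.1 × 3.93) × 24.98 = 440.553 × 24.98 = 11010 J
n(CaCl₂) = 15.4 / 110.98 = 0.1388 mol
Temperature rose, so q_rxn = −|q_surr| = -11.01 kJ
ΔH = q_rxn / n = -79.32 kJ/mol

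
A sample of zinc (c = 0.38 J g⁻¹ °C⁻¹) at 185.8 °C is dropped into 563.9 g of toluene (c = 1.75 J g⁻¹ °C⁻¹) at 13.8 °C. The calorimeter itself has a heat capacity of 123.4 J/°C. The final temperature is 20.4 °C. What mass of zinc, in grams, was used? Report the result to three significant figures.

q_gained = (563.9 × 1.75 + 123.4) × (20.4 − 13.8) = 7327 J
q_lost = m × 0.38 × (185.8 − 20.4) = 62.852 m
m = 7327 / 62.852 = 117 g

m = 117 g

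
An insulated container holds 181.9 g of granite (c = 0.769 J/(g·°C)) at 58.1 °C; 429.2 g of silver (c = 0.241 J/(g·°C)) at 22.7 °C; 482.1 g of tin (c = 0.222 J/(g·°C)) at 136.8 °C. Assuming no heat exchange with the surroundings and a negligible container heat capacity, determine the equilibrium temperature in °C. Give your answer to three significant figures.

T_f = 71.7 °C

Σ mᵢcᵢ(T − Tᵢ) = 0  ⇒  T = Σ mᵢcᵢTᵢ / Σ mᵢcᵢ
Σ mᵢcᵢ = 181.9×0.769 + 429.2×0.241 + 482.1×0.222 = 350.3445
Σ mᵢcᵢTᵢ = 139.8811×58.1 + 103.4372×22.7 + 107.0262×136.8 = 25116
T = 25116 / 350.3445 = 71.69 °C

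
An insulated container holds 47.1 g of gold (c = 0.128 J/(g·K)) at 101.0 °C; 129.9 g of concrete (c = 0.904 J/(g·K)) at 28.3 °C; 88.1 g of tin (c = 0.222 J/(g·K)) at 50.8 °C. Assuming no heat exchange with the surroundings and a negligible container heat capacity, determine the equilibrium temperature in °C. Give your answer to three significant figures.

T_f = 34.4 °C

Σ mᵢcᵢ(T − Tᵢ) = 0  ⇒  T = Σ mᵢcᵢTᵢ / Σ mᵢcᵢ
Σ mᵢcᵢ = 47.1×0.128 + 129.9×0.904 + 88.1×0.222 = 143.0166
Σ mᵢcᵢTᵢ = 6.0288×101.0 + 117.4296×28.3 + 19.5582×50.8 = 4925.7
T = 4925.7 / 143.0166 = 34.44 °C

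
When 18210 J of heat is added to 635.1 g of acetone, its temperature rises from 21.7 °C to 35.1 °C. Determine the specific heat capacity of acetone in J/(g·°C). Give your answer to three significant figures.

c = 2.14 J/(g·°C)

c = q / (m ΔT) = 18210 / (635.1 × 13.4)
c = 18210 / 8510.34 = 2.14 J/(g·°C)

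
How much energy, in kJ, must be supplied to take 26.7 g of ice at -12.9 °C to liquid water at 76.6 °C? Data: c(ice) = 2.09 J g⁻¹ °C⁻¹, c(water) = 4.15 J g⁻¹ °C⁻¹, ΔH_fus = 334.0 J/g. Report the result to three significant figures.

q = 18.1 kJ

q1 (heat ice -12.9→0.0 °C): 26.7 × 2.09 × 12.9 = 720 J
q2 (melt at 0 °C): 26.7 × 334.0 = 8918 J
q3 (heat water 0.0→76.6 °C): 26.7 × 4.15 × 76.6 = 8488 J
Total: 720 + 8918 + 8488 = 18126 J = 18.1 kJ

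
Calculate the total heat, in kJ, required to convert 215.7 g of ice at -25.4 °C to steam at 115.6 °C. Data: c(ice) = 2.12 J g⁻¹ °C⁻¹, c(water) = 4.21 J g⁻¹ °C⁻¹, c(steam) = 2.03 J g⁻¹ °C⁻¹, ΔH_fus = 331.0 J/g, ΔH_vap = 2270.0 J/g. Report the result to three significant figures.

q = 670 kJ

q1 (heat ice -25.4→0.0 °C): 215.7 × 2.12 × 25.4 = 11615 J
q2 (melt at 0 °C): 215.7 × 331.0 = 71397 J
q3 (heat water 0.0→100.0 °C): 215.7 × 4.21 × 100.0 = 90810 J
q4 (vaporize at 100 °C): 215.7 × 2270.0 = 489639 J
q5 (heat steam 100.0→115.6 °C): 215.7 × 2.03 × 15.6 = 6831 J
Total: 11615 + 71397 + 90810 + 489639 + 6831 = 670292 J = 670 kJ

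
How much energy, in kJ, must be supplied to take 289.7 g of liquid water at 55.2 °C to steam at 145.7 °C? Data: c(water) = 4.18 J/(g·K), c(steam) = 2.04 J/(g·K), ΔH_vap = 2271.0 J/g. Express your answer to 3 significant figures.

q = 739 kJ

q1 (heat water 55.2→100.0 °C): 289.7 × 4.18 × 44.8 = 54250 J
q2 (vaporize at 100 °C): 289.7 × 2271.0 = 657909 J
q3 (heat steam 100.0→145.7 °C): 289.7 × 2.04 × 45.7 = 27008 J
Total: 54250 + 657909 + 27008 = 739167 J = 739 kJ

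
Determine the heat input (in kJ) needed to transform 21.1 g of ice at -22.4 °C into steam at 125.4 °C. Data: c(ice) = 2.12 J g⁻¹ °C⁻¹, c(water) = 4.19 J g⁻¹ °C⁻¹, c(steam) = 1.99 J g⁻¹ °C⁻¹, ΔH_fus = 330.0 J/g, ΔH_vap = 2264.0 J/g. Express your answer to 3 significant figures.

q = 65.6 kJ

q1 (heat ice -22.4→0.0 °C): 21.1 × 2.12 × 22.4 = 1002 J
q2 (melt at 0 °C): 21.1 × 330.0 = 6963 J
q3 (heat water 0.0→100.0 °C): 21.1 × 4.19 × 100.0 = 8841 J
q4 (vaporize at 100 °C): 21.1 × 2264.0 = 47770 J
q5 (heat steam 100.0→125.4 °C): 21.1 × 1.99 × 25.4 = 1067 J
Total: 1002 + 6963 + 8841 + 47770 + 1067 = 65643 J = 65.6 kJ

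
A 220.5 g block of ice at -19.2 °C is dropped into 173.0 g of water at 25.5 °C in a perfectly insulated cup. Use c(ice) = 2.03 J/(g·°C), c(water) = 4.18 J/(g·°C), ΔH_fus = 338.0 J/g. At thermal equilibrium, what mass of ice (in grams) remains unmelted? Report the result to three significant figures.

m_ice remaining = 191 g

Heat to warm all ice to 0 °C: 220.5×2.03×19.2 = 8594.2 J
Heat released by water cooling to 0 °C: 173.0×4.18×25.5 = 18440 J
18440 J < 8594.2 + 220.5×338.0 = 83123.2 J, so not all ice melts; final T = 0 °C.
Heat left for melting: 18440 − 8594.2 = 9845.8 J
Mass melted = 9845.8 / 338.0 = 29.13 g
Ice remaining = 220.5 − 29.13 = 191.37 g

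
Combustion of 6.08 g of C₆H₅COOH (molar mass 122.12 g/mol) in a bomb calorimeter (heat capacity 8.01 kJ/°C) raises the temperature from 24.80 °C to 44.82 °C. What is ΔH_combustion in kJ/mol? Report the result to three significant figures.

ΔH = -3220 kJ/mol

ΔT = 44.82 − 24.80 = 20.02 °C
q_cal = C_cal × ΔT = 8.01 × 20.02 = 160.3602 kJ
n = 6.08 / 122.12 = 0.04979 mol
q_rxn = −q_cal = -160.3602 kJ
ΔH = -160.3602 / 0.04979 = -3221 kJ/mol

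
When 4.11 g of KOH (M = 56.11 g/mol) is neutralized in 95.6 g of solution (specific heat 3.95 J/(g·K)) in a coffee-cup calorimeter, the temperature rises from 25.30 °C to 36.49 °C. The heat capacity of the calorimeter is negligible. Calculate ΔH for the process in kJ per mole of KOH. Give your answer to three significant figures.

ΔH = -57.7 kJ/mol

|ΔT| = |36.49 − 25.30| = 11.19 °C
|q_surr| = (95.6 × 3.95) × 11.19 = 377.62 × 11.19 = 4226 J
n(KOH) = 4.11 / 56.11 = 0.07325 mol
Temperature rose, so q_rxn = −|q_surr| = -4.226 kJ
ΔH = q_rxn / n = -57.69 kJ/mol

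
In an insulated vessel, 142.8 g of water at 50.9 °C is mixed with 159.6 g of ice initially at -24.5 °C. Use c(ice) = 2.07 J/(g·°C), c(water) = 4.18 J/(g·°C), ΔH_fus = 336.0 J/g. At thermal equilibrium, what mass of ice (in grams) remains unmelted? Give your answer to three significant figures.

Heat to warm all ice to 0 °C: 159.6×2.07×24.5 = 8094.1 J
Heat released by water cooling to 0 °C: 142.8×4.18×50.9 = 30382 J
30382 J < 8094.1 + 159.6×336.0 = 61719.7 J, so not all ice melts; final T = 0 °C.
Heat left for melting: 30382 − 8094.1 = 22287.9 J
Mass melted = 22287.9 / 336.0 = 66.33 g
Ice remaining = 159.6 − 66.33 = 93.27 g

m_ice remaining = 93.3 g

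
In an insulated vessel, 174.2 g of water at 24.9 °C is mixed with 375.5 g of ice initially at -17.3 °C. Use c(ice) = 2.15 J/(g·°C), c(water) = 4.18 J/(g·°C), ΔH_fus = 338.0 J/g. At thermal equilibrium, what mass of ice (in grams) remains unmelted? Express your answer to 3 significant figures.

m_ice remaining = 363 g

Heat to warm all ice to 0 °C: 375.5×2.15×17.3 = 13967 J
Heat released by water cooling to 0 °C: 174.2×4.18×24.9 = 18131 J
18131 J < 13967 + 375.5×338.0 = 140886 J, so not all ice melts; final T = 0 °C.
Heat left for melting: 18131 − 13967 = 4164 J
Mass melted = 4164 / 338.0 = 12.32 g
Ice remaining = 375.5 − 12.32 = 363.18 g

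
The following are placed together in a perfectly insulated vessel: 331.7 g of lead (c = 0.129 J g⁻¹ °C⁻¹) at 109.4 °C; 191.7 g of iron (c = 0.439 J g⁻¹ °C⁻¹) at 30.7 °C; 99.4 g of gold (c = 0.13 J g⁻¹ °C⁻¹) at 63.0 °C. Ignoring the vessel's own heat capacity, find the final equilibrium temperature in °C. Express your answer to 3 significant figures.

T_f = 57.8 °C

Σ mᵢcᵢ(T − Tᵢ) = 0  ⇒  T = Σ mᵢcᵢTᵢ / Σ mᵢcᵢ
Σ mᵢcᵢ = 331.7×0.129 + 191.7×0.439 + 99.4×0.13 = 139.8676
Σ mᵢcᵢTᵢ = 42.7893×109.4 + 84.1563×30.7 + 12.922×63.0 = 8078.8
T = 8078.8 / 139.8676 = 57.76 °C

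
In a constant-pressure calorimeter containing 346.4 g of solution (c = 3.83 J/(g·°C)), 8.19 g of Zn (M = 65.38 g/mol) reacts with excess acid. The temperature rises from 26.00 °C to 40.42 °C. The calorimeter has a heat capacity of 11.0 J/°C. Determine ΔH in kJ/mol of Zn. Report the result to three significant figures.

|ΔT| = |40.42 − 26.00| = 14.42 °C
|q_surr| = (346.4 × 3.83 + 11.0) × 14.42 = 1337.712 × 14.42 = 19290 J
n(Zn) = 8.19 / 65.38 = 0.1253 mol
Temperature rose, so q_rxn = −|q_surr| = -19.29 kJ
ΔH = q_rxn / n = -154.0 kJ/mol

ΔH = -154 kJ/mol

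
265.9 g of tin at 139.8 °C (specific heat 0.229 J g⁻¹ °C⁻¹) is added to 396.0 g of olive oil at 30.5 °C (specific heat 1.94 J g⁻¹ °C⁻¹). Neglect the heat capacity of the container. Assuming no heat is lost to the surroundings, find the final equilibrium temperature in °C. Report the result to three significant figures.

Heat lost by tin = heat gained by olive oil.
(265.9)(0.229)(139.8 − T) = (396.0)(1.94)(T − 30.5)
60.8911 (139.8 − T) = 768.24 (T − 30.5)
8512.6 − 60.8911 T = 768.24 T − 23431
31943.6 = 829.1311 T
T = 38.53 °C

T_f = 38.5 °C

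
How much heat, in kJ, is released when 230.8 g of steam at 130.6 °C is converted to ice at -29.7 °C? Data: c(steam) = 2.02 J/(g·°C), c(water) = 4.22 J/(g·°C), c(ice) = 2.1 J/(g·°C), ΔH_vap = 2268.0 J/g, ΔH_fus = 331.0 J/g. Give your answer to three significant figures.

q1 (cool steam 130.6→100 °C): 230.8 × 2.02 × 30.6 = 14266 J
q2 (condense at 100 °C): 230.8 × 2268.0 = 523454 J
q3 (cool water 100→0 °C): 230.8 × 4.22 × 100.0 = 97398 J
q4 (freeze at 0 °C): 230.8 × 331.0 = 76395 J
q5 (cool ice 0→-29.7 °C): 230.8 × 2.1 × 29.7 = 14395 J
Total: 14266 + 523454 + 97398 + 76395 + 14395 = 725908 J = 726 kJ

q = 726 kJ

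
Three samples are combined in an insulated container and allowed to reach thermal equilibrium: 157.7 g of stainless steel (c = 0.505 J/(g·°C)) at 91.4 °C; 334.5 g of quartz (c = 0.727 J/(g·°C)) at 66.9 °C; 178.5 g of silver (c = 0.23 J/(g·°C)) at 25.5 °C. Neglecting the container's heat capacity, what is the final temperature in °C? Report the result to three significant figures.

T_f = 67.6 °C

Σ mᵢcᵢ(T − Tᵢ) = 0  ⇒  T = Σ mᵢcᵢTᵢ / Σ mᵢcᵢ
Σ mᵢcᵢ = 157.7×0.505 + 334.5×0.727 + 178.5×0.23 = 363.8750
Σ mᵢcᵢTᵢ = 79.6385×91.4 + 243.1815×66.9 + 41.055×25.5 = 24595
T = 24595 / 363.8750 = 67.59 °C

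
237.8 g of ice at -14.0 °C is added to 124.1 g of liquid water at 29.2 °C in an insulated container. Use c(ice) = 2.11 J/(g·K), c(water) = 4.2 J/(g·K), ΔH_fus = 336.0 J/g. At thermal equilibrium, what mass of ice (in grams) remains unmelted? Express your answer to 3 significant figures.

Heat to warm all ice to 0 °C: 237.8×2.11×14.0 = 7024.6 J
Heat released by water cooling to 0 °C: 124.1×4.2×29.2 = 15220 J
15220 J < 7024.6 + 237.8×336.0 = 86925.4 J, so not all ice melts; final T = 0 °C.
Heat left for melting: 15220 − 7024.6 = 8195.4 J
Mass melted = 8195.4 / 336.0 = 24.39 g
Ice remaining = 237.8 − 24.39 = 213.41 g

m_ice remaining = 213 g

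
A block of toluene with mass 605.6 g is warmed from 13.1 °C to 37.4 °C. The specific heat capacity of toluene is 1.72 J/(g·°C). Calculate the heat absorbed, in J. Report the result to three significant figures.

q = m c ΔT = 605.6 × 1.72 × (37.4 − 13.1)
q = 605.6 × 1.72 × 24.3 = 25310 J

q = 25300 J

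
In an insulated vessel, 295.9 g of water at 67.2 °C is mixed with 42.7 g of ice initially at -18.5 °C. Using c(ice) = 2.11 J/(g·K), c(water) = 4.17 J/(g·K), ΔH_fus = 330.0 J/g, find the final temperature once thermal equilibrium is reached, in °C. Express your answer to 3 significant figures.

Heat to bring ice to 0 °C and melt it: q₁ = 42.7×2.11×18.5 + 42.7×330.0 = 15758 J
Heat the water can supply cooling to 0 °C: 295.9×4.17×67.2 = 82918.3 J > q₁, so all ice melts.
Energy balance: 295.9×4.17×(67.2 − T) = 15758 + 42.7×4.17×(T − 0)
1233.903(67.2 − T) = 15758 + 178.059 T
82918.3 − 15758 = 1411.962 T
T = 67160.3 / 1411.962 = 47.57 °C

T_f = 47.6 °C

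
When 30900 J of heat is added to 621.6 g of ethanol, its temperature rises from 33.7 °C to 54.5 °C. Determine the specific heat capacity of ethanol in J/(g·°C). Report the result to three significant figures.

c = q / (m ΔT) = 30900 / (621.6 × 20.8)
c = 30900 / 12929.28 = 2.39 J/(g·°C)

c = 2.39 J/(g·°C)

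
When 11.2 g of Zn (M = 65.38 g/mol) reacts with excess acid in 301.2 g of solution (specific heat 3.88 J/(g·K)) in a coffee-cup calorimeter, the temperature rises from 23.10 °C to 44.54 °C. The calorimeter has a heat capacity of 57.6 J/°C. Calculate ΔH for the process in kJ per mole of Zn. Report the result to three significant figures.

ΔH = -153 kJ/mol

|ΔT| = |44.54 − 23.10| = 21.44 °C
|q_surr| = (301.2 × 3.88 + 57.6) × 21.44 = 1226.256 × 21.44 = 26290 J
n(Zn) = 11.2 / 65.38 = 0.1713 mol
Temperature rose, so q_rxn = −|q_surr| = -26.29 kJ
ΔH = q_rxn / n = -153.47 kJ/mol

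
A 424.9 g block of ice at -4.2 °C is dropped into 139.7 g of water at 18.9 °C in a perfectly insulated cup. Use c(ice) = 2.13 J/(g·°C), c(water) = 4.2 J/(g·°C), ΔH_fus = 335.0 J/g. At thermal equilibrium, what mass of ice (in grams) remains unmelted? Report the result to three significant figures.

m_ice remaining = 403 g

Heat to warm all ice to 0 °C: 424.9×2.13×4.2 = 3801.2 J
Heat released by water cooling to 0 °C: 139.7×4.2×18.9 = 11089 J
11089 J < 3801.2 + 424.9×335.0 = 146142.7 J, so not all ice melts; final T = 0 °C.
Heat left for melting: 11089 − 3801.2 = 7287.8 J
Mass melted = 7287.8 / 335.0 = 21.75 g
Ice remaining = 424.9 − 21.75 = 403.15 g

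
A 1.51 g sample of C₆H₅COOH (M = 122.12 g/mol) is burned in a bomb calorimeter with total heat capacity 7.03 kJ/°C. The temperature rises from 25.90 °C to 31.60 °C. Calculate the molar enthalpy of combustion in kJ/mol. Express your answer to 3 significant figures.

ΔT = 31.60 − 25.90 = 5.70 °C
q_cal = C_cal × ΔT = 7.03 × 5.70 = 40.071 kJ
n = 1.51 / 122.12 = 0.01236 mol
q_rxn = −q_cal = -40.071 kJ
ΔH = -40.071 / 0.01236 = -3242 kJ/mol

ΔH = -3240 kJ/mol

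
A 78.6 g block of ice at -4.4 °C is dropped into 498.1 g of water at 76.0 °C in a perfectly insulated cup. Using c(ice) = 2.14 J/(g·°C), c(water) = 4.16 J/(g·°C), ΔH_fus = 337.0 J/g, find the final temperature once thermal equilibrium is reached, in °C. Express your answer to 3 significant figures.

T_f = 54.3 °C

Heat to bring ice to 0 °C and melt it: q₁ = 78.6×2.14×4.4 + 78.6×337.0 = 27228 J
Heat the water can supply cooling to 0 °C: 498.1×4.16×76.0 = 157479 J > q₁, so all ice melts.
Energy balance: 498.1×4.16×(76.0 − T) = 27228 + 78.6×4.16×(T − 0)
2072.096(76.0 − T) = 27228 + 326.976 T
157479 − 27228 = 2399.072 T
T = 130251 / 2399.072 = 54.29 °C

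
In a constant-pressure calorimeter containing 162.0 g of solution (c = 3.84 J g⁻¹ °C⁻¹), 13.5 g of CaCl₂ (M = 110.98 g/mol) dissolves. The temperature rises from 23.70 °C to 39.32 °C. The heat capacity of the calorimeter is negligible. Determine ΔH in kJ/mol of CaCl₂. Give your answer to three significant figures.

|ΔT| = |39.32 − 23.70| = 15.62 °C
|q_surr| = (162.0 × 3.84) × 15.62 = 622.08 × 15.62 = 9717 J
n(CaCl₂) = 13.5 / 110.98 = 0.1216 mol
Temperature rose, so q_rxn = −|q_surr| = -9.717 kJ
ΔH = q_rxn / n = -79.91 kJ/mol

ΔH = -79.9 kJ/mol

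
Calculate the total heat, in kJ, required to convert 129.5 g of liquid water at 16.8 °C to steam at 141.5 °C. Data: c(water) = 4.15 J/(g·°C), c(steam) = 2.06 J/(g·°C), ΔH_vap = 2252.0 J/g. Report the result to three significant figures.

q1 (heat water 16.8→100.0 °C): 129.5 × 4.15 × 83.2 = 44714 J
q2 (vaporize at 100 °C): 129.5 × 2252.0 = 291634 J
q3 (heat steam 100.0→141.5 °C): 129.5 × 2.06 × 41.5 = 11071 J
Total: 44714 + 291634 + 11071 = 347419 J = 347 kJ

q = 347 kJ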